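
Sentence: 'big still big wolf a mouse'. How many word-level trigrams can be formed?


Word trigrams from [6] words:
  Trigram 1: (big still big)
  Trigram 2: (still big wolf)
  Trigram 3: (big wolf a)
  Trigram 4: (wolf a mouse)
Total word trigrams: 6 - 2 = 4

4


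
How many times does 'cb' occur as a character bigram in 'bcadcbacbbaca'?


Scanning 'bcadcbacbbaca' for bigram 'cb':
  Position 0: 'bc' -> no
  Position 1: 'ca' -> no
  Position 2: 'ad' -> no
  Position 3: 'dc' -> no
  Position 4: 'cb' -> MATCH
  Position 5: 'ba' -> no
  Position 6: 'ac' -> no
  Position 7: 'cb' -> MATCH
  Position 8: 'bb' -> no
  Position 9: 'ba' -> no
  Position 10: 'ac' -> no
  Position 11: 'ca' -> no
Total matches: 2

2


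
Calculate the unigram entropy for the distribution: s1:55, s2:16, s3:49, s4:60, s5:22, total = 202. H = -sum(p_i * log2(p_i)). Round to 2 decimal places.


Computing entropy H = -sum(p_i * log2(p_i)):
  s1: p = 55/202 = 0.2723, -p*log2(p) = 0.5110
  s2: p = 16/202 = 0.0792, -p*log2(p) = 0.2898
  s3: p = 49/202 = 0.2426, -p*log2(p) = 0.4957
  s4: p = 60/202 = 0.2970, -p*log2(p) = 0.5202
  s5: p = 22/202 = 0.1089, -p*log2(p) = 0.3484
H = sum of terms = 2.1651
Rounded to 2 decimals: 2.17

2.17


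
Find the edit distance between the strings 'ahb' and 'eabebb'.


Building DP table for s1='ahb' (len 3) and s2='eabebb' (len 6):
       e  a  b  e  b  b
    0  1  2  3  4  5  6
  a 1  1  1  2  3  4  5
  h 2  2  2  2  3  4  5
  b 3  3  3  2  3  3  4
Edit distance = dp[3][6] = 4

4


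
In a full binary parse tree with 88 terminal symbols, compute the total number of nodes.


Leaf nodes (terminals): 88
Internal nodes = n - 1 = 88 - 1 = 87
Total = leaves + internal = 88 + 87 = 175

175


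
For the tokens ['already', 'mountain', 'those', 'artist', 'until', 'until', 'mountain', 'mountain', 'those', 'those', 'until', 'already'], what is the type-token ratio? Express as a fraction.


Tokens: 12
Unique types: ('already', 'artist', 'mountain', 'those', 'until') = 5
TTR = 5/12
Already in lowest terms.

5/12


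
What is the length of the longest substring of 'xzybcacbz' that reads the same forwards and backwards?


Scanning 'xzybcacbz' for palindromic substrings.
Substring at positions 3-7: 'bcacb'.
Check: reverse('bcacb') = 'bcacb' -> palindrome confirmed.
Neighbouring characters ('y' / 'z') break symmetry, so it cannot extend further.
No longer palindromic substring exists; longest length = 5

5


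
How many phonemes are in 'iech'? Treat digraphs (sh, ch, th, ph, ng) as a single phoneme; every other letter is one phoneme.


Parsing 'iech' greedily, digraphs first:
  'i' -> vowel phoneme (phonemes so far: 1)
  'e' -> vowel phoneme (phonemes so far: 2)
  'ch' -> digraph (1 consonant phoneme) (phonemes so far: 3)
Total phonemes: 3

3


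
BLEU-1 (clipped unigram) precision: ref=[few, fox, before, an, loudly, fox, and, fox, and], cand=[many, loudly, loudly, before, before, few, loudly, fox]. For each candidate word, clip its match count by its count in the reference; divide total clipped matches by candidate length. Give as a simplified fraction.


Reference word counts: {'an': 1, 'and': 2, 'before': 1, 'few': 1, 'fox': 3, 'loudly': 1}
Checking each candidate word (with clipping):
  'many' -> not in reference -> no match (matches: 0)
  'loudly' -> in reference (ref count 1, used 1/1) -> match (matches: 1)
  'loudly' -> ref count 1 already used up (1/1) -> clipped, no match (matches: 1)
  'before' -> in reference (ref count 1, used 1/1) -> match (matches: 2)
  'before' -> ref count 1 already used up (1/1) -> clipped, no match (matches: 2)
  'few' -> in reference (ref count 1, used 1/1) -> match (matches: 3)
  'loudly' -> ref count 1 already used up (1/1) -> clipped, no match (matches: 3)
  'fox' -> in reference (ref count 3, used 1/3) -> match (matches: 4)
Clipped matches: 4, Candidate length: 8
Precision = 4/8 = 1/2

1/2


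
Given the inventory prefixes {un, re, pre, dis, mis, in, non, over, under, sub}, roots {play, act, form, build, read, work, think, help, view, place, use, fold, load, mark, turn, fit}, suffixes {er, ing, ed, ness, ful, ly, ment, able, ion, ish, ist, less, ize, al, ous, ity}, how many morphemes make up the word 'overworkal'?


Segmenting 'overworkal' against the inventory:
  'over' -> prefix (morpheme 1)
  'work' -> root (morpheme 2)
  'al' -> suffix (morpheme 3)
Total morphemes: 3

3


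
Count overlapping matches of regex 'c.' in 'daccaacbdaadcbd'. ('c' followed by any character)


Pattern: c. means 'c' followed by any character.
Scanning 'daccaacbdaadcbd' position-by-position:
  Pos 0: window 'da' -> no
  Pos 1: window 'ac' -> no
  Pos 2: window 'cc' -> MATCH
  Pos 3: window 'ca' -> MATCH
  Pos 4: window 'aa' -> no
  Pos 5: window 'ac' -> no
  Pos 6: window 'cb' -> MATCH
  Pos 7: window 'bd' -> no
  Pos 8: window 'da' -> no
  Pos 9: window 'aa' -> no
  Pos 10: window 'ad' -> no
  Pos 11: window 'dc' -> no
  Pos 12: window 'cb' -> MATCH
  Pos 13: window 'bd' -> no
  Pos 14: window 'd' -> no
Total matches: 4

4


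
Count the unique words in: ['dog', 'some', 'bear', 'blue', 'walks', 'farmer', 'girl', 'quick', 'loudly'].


Listing all tokens and tracking unique types:
  Token 1: 'dog' -> NEW (unique so far: 1)
  Token 2: 'some' -> NEW (unique so far: 2)
  Token 3: 'bear' -> NEW (unique so far: 3)
  Token 4: 'blue' -> NEW (unique so far: 4)
  Token 5: 'walks' -> NEW (unique so far: 5)
  Token 6: 'farmer' -> NEW (unique so far: 6)
  Token 7: 'girl' -> NEW (unique so far: 7)
  Token 8: 'quick' -> NEW (unique so far: 8)
  Token 9: 'loudly' -> NEW (unique so far: 9)
Unique types: ('bear', 'blue', 'dog', 'farmer', 'girl', 'loudly', 'quick', 'some', 'walks')
Vocabulary size: 9

9


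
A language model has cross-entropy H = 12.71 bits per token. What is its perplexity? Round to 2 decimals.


Perplexity formula: PP = 2^H
H = 12.71
PP = 2^12.71
Decompose: 2^12.71 = 2^12 * 2^0.71
2^12 = 4096, 2^0.71 ~ 1.6358041
PP ~ 4096 * 1.6358041 = 6700.2535936
Rounded to 2 decimals: 6700.25

6700.25


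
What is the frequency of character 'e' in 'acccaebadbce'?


Scanning 'acccaebadbce' for 'e':
  Position 5: 'e' -> MATCH (count: 1)
  Position 11: 'e' -> MATCH (count: 2)
Total occurrences of 'e': 2

2


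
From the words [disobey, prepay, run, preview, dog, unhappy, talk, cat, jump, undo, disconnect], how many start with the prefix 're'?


Checking each word for prefix 're':
  'disobey' -> no (count: 0)
  'prepay' -> no (count: 0)
  'run' -> no (count: 0)
  'preview' -> no (count: 0)
  'dog' -> no (count: 0)
  'unhappy' -> no (count: 0)
  'talk' -> no (count: 0)
  'cat' -> no (count: 0)
  'jump' -> no (count: 0)
  'undo' -> no (count: 0)
  'disconnect' -> no (count: 0)
Total with prefix 're': 0

0


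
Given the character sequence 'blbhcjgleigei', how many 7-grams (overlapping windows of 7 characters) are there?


String 'blbhcjgleigei' has length L = 13.
Number of overlapping n-grams = L - n + 1
Substituting: 13 - 7 + 1 = 7

7


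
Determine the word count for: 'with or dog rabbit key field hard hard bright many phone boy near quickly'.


Counting words by splitting on spaces:
  Word 1: 'with'
  Word 2: 'or'
  Word 3: 'dog'
  Word 4: 'rabbit'
  Word 5: 'key'
  Word 6: 'field'
  Word 7: 'hard'
  Word 8: 'hard'
  Word 9: 'bright'
  Word 10: 'many'
  Word 11: 'phone'
  Word 12: 'boy'
  Word 13: 'near'
  Word 14: 'quickly'
Total words: 14

14


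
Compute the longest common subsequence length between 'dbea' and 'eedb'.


DP table for LCS of 'dbea' and 'eedb':
       e  e  d  b
    0  0  0  0  0
  d 0  0  0  1  1
  b 0  0  0  1  2
  e 0  1  1  1  2
  a 0  1  1  1  2
LCS: 'db'
LCS length = 2

2


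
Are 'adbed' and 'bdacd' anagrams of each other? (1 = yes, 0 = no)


Sort characters of 'adbed': 'abdde'
Sort characters of 'bdacd': 'abcdd'
Sorted forms differ -> they are NOT anagrams
Result: 0

0


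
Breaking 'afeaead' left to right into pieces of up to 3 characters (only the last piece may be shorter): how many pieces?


'afeaead' has 7 characters.
Chunking with max size 3:
  Chunk 1: 'afe' (positions 0-2)
  Chunk 2: 'aea' (positions 3-5)
  Chunk 3: 'd' (positions 6-6)
Total chunks: ceil(7 / 3) = 3

3


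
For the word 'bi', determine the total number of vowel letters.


Scanning each character of 'bi':
  Position 1: 'b' -> consonant (running count: 0)
  Position 2: 'i' -> vowel (running count: 1)
Total vowels: 1

1


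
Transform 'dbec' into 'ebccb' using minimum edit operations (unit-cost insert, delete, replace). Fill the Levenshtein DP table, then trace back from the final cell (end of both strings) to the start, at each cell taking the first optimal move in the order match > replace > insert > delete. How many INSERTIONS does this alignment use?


Edit distance = 3. Backtracking from cell (4, 5) with preference match > replace > insert > delete,
then listing the resulting alignment 'dbec' -> 'ebccb' left to right:
  Step 1: replace d->e
  Step 2: keep 'b'
  Step 3: replace e->c
  Step 4: keep 'c'
  Step 5: insert 'b' [insertion #1]
Total insertions: 1

1


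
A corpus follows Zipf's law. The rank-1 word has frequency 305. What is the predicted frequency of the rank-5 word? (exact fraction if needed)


Zipf's law: freq(rank) = f1 / rank
f1 = 305, rank = 5
freq = 305 / 5
= 61

61


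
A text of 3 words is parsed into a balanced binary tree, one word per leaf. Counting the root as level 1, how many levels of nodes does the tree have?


In a balanced binary tree with n leaves the deepest leaf is ceil(log2(n)) edges below the root,
so counting node levels inclusive of root and leaves gives ceil(log2(n)) + 1 levels.
log2(3) = 1.5850
ceil(1.5850) = 2
levels = 2 + 1 = 3

3


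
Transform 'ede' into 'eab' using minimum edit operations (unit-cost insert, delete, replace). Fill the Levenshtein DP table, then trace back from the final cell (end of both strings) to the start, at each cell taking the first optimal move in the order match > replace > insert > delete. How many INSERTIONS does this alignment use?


Edit distance = 2. Backtracking from cell (3, 3) with preference match > replace > insert > delete,
then listing the resulting alignment 'ede' -> 'eab' left to right:
  Step 1: keep 'e'
  Step 2: replace d->a
  Step 3: replace e->b
Total insertions: 0

0


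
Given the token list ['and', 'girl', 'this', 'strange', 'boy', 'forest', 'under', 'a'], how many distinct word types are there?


Listing all tokens and tracking unique types:
  Token 1: 'and' -> NEW (unique so far: 1)
  Token 2: 'girl' -> NEW (unique so far: 2)
  Token 3: 'this' -> NEW (unique so far: 3)
  Token 4: 'strange' -> NEW (unique so far: 4)
  Token 5: 'boy' -> NEW (unique so far: 5)
  Token 6: 'forest' -> NEW (unique so far: 6)
  Token 7: 'under' -> NEW (unique so far: 7)
  Token 8: 'a' -> NEW (unique so far: 8)
Unique types: ('a', 'and', 'boy', 'forest', 'girl', 'strange', 'this', 'under')
Vocabulary size: 8

8


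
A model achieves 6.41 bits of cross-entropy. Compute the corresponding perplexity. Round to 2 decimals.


Perplexity formula: PP = 2^H
H = 6.41
PP = 2^6.41
Decompose: 2^6.41 = 2^6 * 2^0.41
2^6 = 64, 2^0.41 ~ 1.3286858
PP ~ 64 * 1.3286858 = 85.0358912
Rounded to 2 decimals: 85.04

85.04


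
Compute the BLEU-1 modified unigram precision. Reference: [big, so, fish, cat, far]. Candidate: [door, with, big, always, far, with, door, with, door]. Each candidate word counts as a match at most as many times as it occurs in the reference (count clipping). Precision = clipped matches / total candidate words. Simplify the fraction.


Reference word counts: {'big': 1, 'cat': 1, 'far': 1, 'fish': 1, 'so': 1}
Checking each candidate word (with clipping):
  'door' -> not in reference -> no match (matches: 0)
  'with' -> not in reference -> no match (matches: 0)
  'big' -> in reference (ref count 1, used 1/1) -> match (matches: 1)
  'always' -> not in reference -> no match (matches: 1)
  'far' -> in reference (ref count 1, used 1/1) -> match (matches: 2)
  'with' -> not in reference -> no match (matches: 2)
  'door' -> not in reference -> no match (matches: 2)
  'with' -> not in reference -> no match (matches: 2)
  'door' -> not in reference -> no match (matches: 2)
Clipped matches: 2, Candidate length: 9
Precision = 2/9

2/9


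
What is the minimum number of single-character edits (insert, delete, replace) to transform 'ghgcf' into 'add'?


Building DP table for s1='ghgcf' (len 5) and s2='add' (len 3):
       a  d  d
    0  1  2  3
  g 1  1  2  3
  h 2  2  2  3
  g 3  3  3  3
  c 4  4  4  4
  f 5  5  5  5
Edit distance = dp[5][3] = 5

5


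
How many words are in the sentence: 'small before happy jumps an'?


Counting words by splitting on spaces:
  Word 1: 'small'
  Word 2: 'before'
  Word 3: 'happy'
  Word 4: 'jumps'
  Word 5: 'an'
Total words: 5

5


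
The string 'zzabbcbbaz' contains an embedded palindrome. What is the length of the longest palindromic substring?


Scanning 'zzabbcbbaz' for palindromic substrings.
Substring at positions 1-9: 'zabbcbbaz'.
Check: reverse('zabbcbbaz') = 'zabbcbbaz' -> palindrome confirmed.
Neighbouring characters ('z' / '-') break symmetry, so it cannot extend further.
No longer palindromic substring exists; longest length = 9

9


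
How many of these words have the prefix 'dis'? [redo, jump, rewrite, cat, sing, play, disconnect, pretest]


Checking each word for prefix 'dis':
  'redo' -> no (count: 0)
  'jump' -> no (count: 0)
  'rewrite' -> no (count: 0)
  'cat' -> no (count: 0)
  'sing' -> no (count: 0)
  'play' -> no (count: 0)
  'disconnect' -> YES, starts with 'dis' (count: 1)
  'pretest' -> no (count: 1)
Total with prefix 'dis': 1

1


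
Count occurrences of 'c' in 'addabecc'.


Scanning 'addabecc' for 'c':
  Position 6: 'c' -> MATCH (count: 1)
  Position 7: 'c' -> MATCH (count: 2)
Total occurrences of 'c': 2

2


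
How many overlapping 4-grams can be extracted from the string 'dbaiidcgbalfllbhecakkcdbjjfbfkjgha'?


String 'dbaiidcgbalfllbhecakkcdbjjfbfkjgha' has length L = 34.
Number of overlapping n-grams = L - n + 1
Substituting: 34 - 4 + 1 = 31

31


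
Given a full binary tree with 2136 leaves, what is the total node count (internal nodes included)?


Leaf nodes (terminals): 2136
Internal nodes = n - 1 = 2136 - 1 = 2135
Total = leaves + internal = 2136 + 2135 = 4271

4271


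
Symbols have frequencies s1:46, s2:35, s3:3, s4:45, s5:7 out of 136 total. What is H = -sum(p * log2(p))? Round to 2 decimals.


Computing entropy H = -sum(p_i * log2(p_i)):
  s1: p = 46/136 = 0.3382, -p*log2(p) = 0.5290
  s2: p = 35/136 = 0.2574, -p*log2(p) = 0.5039
  s3: p = 3/136 = 0.0221, -p*log2(p) = 0.1214
  s4: p = 45/136 = 0.3309, -p*log2(p) = 0.5280
  s5: p = 7/136 = 0.0515, -p*log2(p) = 0.2203
H = sum of terms = 1.9026
Rounded to 2 decimals: 1.90

1.90


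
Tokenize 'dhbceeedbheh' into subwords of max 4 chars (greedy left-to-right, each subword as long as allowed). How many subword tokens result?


'dhbceeedbheh' has 12 characters.
Chunking with max size 4:
  Chunk 1: 'dhbc' (positions 0-3)
  Chunk 2: 'eeed' (positions 4-7)
  Chunk 3: 'bheh' (positions 8-11)
Total chunks: ceil(12 / 4) = 3

3


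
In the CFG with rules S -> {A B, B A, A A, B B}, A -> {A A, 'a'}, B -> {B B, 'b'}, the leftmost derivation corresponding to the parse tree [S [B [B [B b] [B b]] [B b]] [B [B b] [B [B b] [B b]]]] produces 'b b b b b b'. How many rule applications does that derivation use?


Every bracketed nonterminal node [X ...] in the tree is produced by exactly one rule application.
Reading the tree off as a leftmost derivation:
  Step 1: S  =>  B B   (applied S -> B B)
  Step 2: B B  =>  B B B   (applied B -> B B)
  Step 3: B B B  =>  B B B B   (applied B -> B B)
  Step 4: B B B B  =>  b B B B   (applied B -> b)
  Step 5: b B B B  =>  b b B B   (applied B -> b)
  Step 6: b b B B  =>  b b b B   (applied B -> b)
  Step 7: b b b B  =>  b b b B B   (applied B -> B B)
  Step 8: b b b B B  =>  b b b b B   (applied B -> b)
  Step 9: b b b b B  =>  b b b b B B   (applied B -> B B)
  Step 10: b b b b B B  =>  b b b b b B   (applied B -> b)
  Step 11: b b b b b B  =>  b b b b b b   (applied B -> b)
Final yield: b b b b b b
Total rewrite steps: 11

11


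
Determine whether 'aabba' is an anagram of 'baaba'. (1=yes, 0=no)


Sort characters of 'aabba': 'aaabb'
Sort characters of 'baaba': 'aaabb'
Sorted forms match -> they ARE anagrams
Result: 1

1


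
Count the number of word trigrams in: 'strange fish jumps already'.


Word trigrams from [4] words:
  Trigram 1: (strange fish jumps)
  Trigram 2: (fish jumps already)
Total word trigrams: 4 - 2 = 2

2


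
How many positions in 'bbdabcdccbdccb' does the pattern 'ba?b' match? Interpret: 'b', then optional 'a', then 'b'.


Pattern: ba?b means 'b', then optional 'a', then 'b'.
Scanning 'bbdabcdccbdccb' position-by-position:
  Pos 0: window 'bbd' -> MATCH
  Pos 1: window 'bda' -> no
  Pos 2: window 'dab' -> no
  Pos 3: window 'abc' -> no
  Pos 4: window 'bcd' -> no
  Pos 5: window 'cdc' -> no
  Pos 6: window 'dcc' -> no
  Pos 7: window 'ccb' -> no
  Pos 8: window 'cbd' -> no
  Pos 9: window 'bdc' -> no
  Pos 10: window 'dcc' -> no
  Pos 11: window 'ccb' -> no
  Pos 12: window 'cb' -> no
  Pos 13: window 'b' -> no
Total matches: 1

1


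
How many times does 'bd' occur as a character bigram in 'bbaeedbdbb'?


Scanning 'bbaeedbdbb' for bigram 'bd':
  Position 0: 'bb' -> no
  Position 1: 'ba' -> no
  Position 2: 'ae' -> no
  Position 3: 'ee' -> no
  Position 4: 'ed' -> no
  Position 5: 'db' -> no
  Position 6: 'bd' -> MATCH
  Position 7: 'db' -> no
  Position 8: 'bb' -> no
Total matches: 1

1


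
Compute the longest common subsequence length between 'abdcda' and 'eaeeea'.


DP table for LCS of 'abdcda' and 'eaeeea':
       e  a  e  e  e  a
    0  0  0  0  0  0  0
  a 0  0  1  1  1  1  1
  b 0  0  1  1  1  1  1
  d 0  0  1  1  1  1  1
  c 0  0  1  1  1  1  1
  d 0  0  1  1  1  1  1
  a 0  0  1  1  1  1  2
LCS: 'aa'
LCS length = 2

2


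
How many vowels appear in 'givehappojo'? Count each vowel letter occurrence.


Scanning each character of 'givehappojo':
  Position 1: 'g' -> consonant (running count: 0)
  Position 2: 'i' -> vowel (running count: 1)
  Position 3: 'v' -> consonant (running count: 1)
  Position 4: 'e' -> vowel (running count: 2)
  Position 5: 'h' -> consonant (running count: 2)
  Position 6: 'a' -> vowel (running count: 3)
  Position 7: 'p' -> consonant (running count: 3)
  Position 8: 'p' -> consonant (running count: 3)
  Position 9: 'o' -> vowel (running count: 4)
  Position 10: 'j' -> consonant (running count: 4)
  Position 11: 'o' -> vowel (running count: 5)
Total vowels: 5

5


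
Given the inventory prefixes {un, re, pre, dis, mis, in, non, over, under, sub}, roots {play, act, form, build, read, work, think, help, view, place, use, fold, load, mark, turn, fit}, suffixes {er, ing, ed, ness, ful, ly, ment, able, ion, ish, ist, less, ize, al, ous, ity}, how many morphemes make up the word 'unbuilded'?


Segmenting 'unbuilded' against the inventory:
  'un' -> prefix (morpheme 1)
  'build' -> root (morpheme 2)
  'ed' -> suffix (morpheme 3)
Total morphemes: 3

3


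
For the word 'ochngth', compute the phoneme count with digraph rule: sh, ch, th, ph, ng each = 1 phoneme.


Parsing 'ochngth' greedily, digraphs first:
  'o' -> vowel phoneme (phonemes so far: 1)
  'ch' -> digraph (1 consonant phoneme) (phonemes so far: 2)
  'ng' -> digraph (1 consonant phoneme) (phonemes so far: 3)
  'th' -> digraph (1 consonant phoneme) (phonemes so far: 4)
Total phonemes: 4

4


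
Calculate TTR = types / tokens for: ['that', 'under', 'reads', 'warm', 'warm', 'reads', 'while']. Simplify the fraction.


Tokens: 7
Unique types: ('reads', 'that', 'under', 'warm', 'while') = 5
TTR = 5/7
Already in lowest terms.

5/7


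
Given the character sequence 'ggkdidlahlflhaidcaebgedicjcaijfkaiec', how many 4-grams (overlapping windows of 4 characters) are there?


String 'ggkdidlahlflhaidcaebgedicjcaijfkaiec' has length L = 36.
Number of overlapping n-grams = L - n + 1
Substituting: 36 - 4 + 1 = 33

33


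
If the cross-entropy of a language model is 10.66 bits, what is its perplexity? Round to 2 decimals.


Perplexity formula: PP = 2^H
H = 10.66
PP = 2^10.66
Decompose: 2^10.66 = 2^10 * 2^0.66
2^10 = 1024, 2^0.66 ~ 1.5800826
PP ~ 1024 * 1.5800826 = 1618.0045824
Rounded to 2 decimals: 1618.00

1618.00


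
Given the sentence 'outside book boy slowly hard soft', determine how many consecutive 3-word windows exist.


Word trigrams from [6] words:
  Trigram 1: (outside book boy)
  Trigram 2: (book boy slowly)
  Trigram 3: (boy slowly hard)
  Trigram 4: (slowly hard soft)
Total word trigrams: 6 - 2 = 4

4


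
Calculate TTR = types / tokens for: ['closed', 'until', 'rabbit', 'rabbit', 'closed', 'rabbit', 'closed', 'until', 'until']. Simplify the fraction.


Tokens: 9
Unique types: ('closed', 'rabbit', 'until') = 3
TTR = 3/9
Simplify: divide both by 3 -> 1/3
TTR = 1/3

1/3


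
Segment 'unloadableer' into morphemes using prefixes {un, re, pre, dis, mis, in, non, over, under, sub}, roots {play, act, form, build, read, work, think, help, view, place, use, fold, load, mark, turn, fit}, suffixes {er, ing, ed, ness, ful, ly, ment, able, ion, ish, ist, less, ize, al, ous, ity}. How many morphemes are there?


Segmenting 'unloadableer' against the inventory:
  'un' -> prefix (morpheme 1)
  'load' -> root (morpheme 2)
  'able' -> suffix (morpheme 3)
  'er' -> suffix (morpheme 4)
Total morphemes: 4

4


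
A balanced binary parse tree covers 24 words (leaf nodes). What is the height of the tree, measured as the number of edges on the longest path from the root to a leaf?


In a balanced binary tree with n leaves the deepest leaf is ceil(log2(n)) edges below the root.
log2(24) = 4.5850
ceil(4.5850) = 5
height (edges) = 5

5


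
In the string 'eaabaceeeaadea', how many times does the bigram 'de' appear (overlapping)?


Scanning 'eaabaceeeaadea' for bigram 'de':
  Position 0: 'ea' -> no
  Position 1: 'aa' -> no
  Position 2: 'ab' -> no
  Position 3: 'ba' -> no
  Position 4: 'ac' -> no
  Position 5: 'ce' -> no
  Position 6: 'ee' -> no
  Position 7: 'ee' -> no
  Position 8: 'ea' -> no
  Position 9: 'aa' -> no
  Position 10: 'ad' -> no
  Position 11: 'de' -> MATCH
  Position 12: 'ea' -> no
Total matches: 1

1


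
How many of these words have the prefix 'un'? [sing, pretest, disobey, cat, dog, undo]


Checking each word for prefix 'un':
  'sing' -> no (count: 0)
  'pretest' -> no (count: 0)
  'disobey' -> no (count: 0)
  'cat' -> no (count: 0)
  'dog' -> no (count: 0)
  'undo' -> YES, starts with 'un' (count: 1)
Total with prefix 'un': 1

1


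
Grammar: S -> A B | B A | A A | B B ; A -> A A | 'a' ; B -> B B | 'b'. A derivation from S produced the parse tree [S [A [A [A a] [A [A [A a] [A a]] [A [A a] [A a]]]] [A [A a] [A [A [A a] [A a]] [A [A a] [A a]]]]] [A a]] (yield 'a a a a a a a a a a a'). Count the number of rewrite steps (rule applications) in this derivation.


Every bracketed nonterminal node [X ...] in the tree is produced by exactly one rule application.
Reading the tree off as a leftmost derivation:
  Step 1: S  =>  A A   (applied S -> A A)
  Step 2: A A  =>  A A A   (applied A -> A A)
  Step 3: A A A  =>  A A A A   (applied A -> A A)
  Step 4: A A A A  =>  a A A A   (applied A -> a)
  Step 5: a A A A  =>  a A A A A   (applied A -> A A)
  Step 6: a A A A A  =>  a A A A A A   (applied A -> A A)
  Step 7: a A A A A A  =>  a a A A A A   (applied A -> a)
  Step 8: a a A A A A  =>  a a a A A A   (applied A -> a)
  Step 9: a a a A A A  =>  a a a A A A A   (applied A -> A A)
  Step 10: a a a A A A A  =>  a a a a A A A   (applied A -> a)
  Step 11: a a a a A A A  =>  a a a a a A A   (applied A -> a)
  Step 12: a a a a a A A  =>  a a a a a A A A   (applied A -> A A)
  Step 13: a a a a a A A A  =>  a a a a a a A A   (applied A -> a)
  Step 14: a a a a a a A A  =>  a a a a a a A A A   (applied A -> A A)
  Step 15: a a a a a a A A A  =>  a a a a a a A A A A   (applied A -> A A)
  Step 16: a a a a a a A A A A  =>  a a a a a a a A A A   (applied A -> a)
  Step 17: a a a a a a a A A A  =>  a a a a a a a a A A   (applied A -> a)
  Step 18: a a a a a a a a A A  =>  a a a a a a a a A A A   (applied A -> A A)
  Step 19: a a a a a a a a A A A  =>  a a a a a a a a a A A   (applied A -> a)
  Step 20: a a a a a a a a a A A  =>  a a a a a a a a a a A   (applied A -> a)
  Step 21: a a a a a a a a a a A  =>  a a a a a a a a a a a   (applied A -> a)
Final yield: a a a a a a a a a a a
Total rewrite steps: 21

21


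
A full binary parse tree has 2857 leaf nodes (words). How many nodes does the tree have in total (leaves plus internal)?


Leaf nodes (terminals): 2857
Internal nodes = n - 1 = 2857 - 1 = 2856
Total = leaves + internal = 2857 + 2856 = 5713

5713


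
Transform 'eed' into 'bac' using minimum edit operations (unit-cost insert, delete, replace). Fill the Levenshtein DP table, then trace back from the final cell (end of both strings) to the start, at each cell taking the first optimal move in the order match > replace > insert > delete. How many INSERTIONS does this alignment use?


Edit distance = 3. Backtracking from cell (3, 3) with preference match > replace > insert > delete,
then listing the resulting alignment 'eed' -> 'bac' left to right:
  Step 1: replace e->b
  Step 2: replace e->a
  Step 3: replace d->c
Total insertions: 0

0


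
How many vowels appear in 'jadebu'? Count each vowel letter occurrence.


Scanning each character of 'jadebu':
  Position 1: 'j' -> consonant (running count: 0)
  Position 2: 'a' -> vowel (running count: 1)
  Position 3: 'd' -> consonant (running count: 1)
  Position 4: 'e' -> vowel (running count: 2)
  Position 5: 'b' -> consonant (running count: 2)
  Position 6: 'u' -> vowel (running count: 3)
Total vowels: 3

3


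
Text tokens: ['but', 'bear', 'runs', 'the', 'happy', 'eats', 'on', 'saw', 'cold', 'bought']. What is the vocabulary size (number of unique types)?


Listing all tokens and tracking unique types:
  Token 1: 'but' -> NEW (unique so far: 1)
  Token 2: 'bear' -> NEW (unique so far: 2)
  Token 3: 'runs' -> NEW (unique so far: 3)
  Token 4: 'the' -> NEW (unique so far: 4)
  Token 5: 'happy' -> NEW (unique so far: 5)
  Token 6: 'eats' -> NEW (unique so far: 6)
  Token 7: 'on' -> NEW (unique so far: 7)
  Token 8: 'saw' -> NEW (unique so far: 8)
  Token 9: 'cold' -> NEW (unique so far: 9)
  Token 10: 'bought' -> NEW (unique so far: 10)
Unique types: ('bear', 'bought', 'but', 'cold', 'eats', 'happy', 'on', 'runs', 'saw', 'the')
Vocabulary size: 10

10


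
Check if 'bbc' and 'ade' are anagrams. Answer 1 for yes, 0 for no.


Sort characters of 'bbc': 'bbc'
Sort characters of 'ade': 'ade'
Sorted forms differ -> they are NOT anagrams
Result: 0

0


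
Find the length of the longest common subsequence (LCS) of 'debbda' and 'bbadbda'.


DP table for LCS of 'debbda' and 'bbadbda':
       b  b  a  d  b  d  a
    0  0  0  0  0  0  0  0
  d 0  0  0  0  1  1  1  1
  e 0  0  0  0  1  1  1  1
  b 0  1  1  1  1  2  2  2
  b 0  1  2  2  2  2  2  2
  d 0  1  2  2  3  3  3  3
  a 0  1  2  3  3  3  3  4
LCS: 'dbda'
LCS length = 4

4


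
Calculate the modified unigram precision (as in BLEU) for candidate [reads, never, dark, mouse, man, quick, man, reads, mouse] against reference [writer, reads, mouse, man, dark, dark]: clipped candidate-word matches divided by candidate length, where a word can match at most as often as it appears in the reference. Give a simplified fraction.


Reference word counts: {'dark': 2, 'man': 1, 'mouse': 1, 'reads': 1, 'writer': 1}
Checking each candidate word (with clipping):
  'reads' -> in reference (ref count 1, used 1/1) -> match (matches: 1)
  'never' -> not in reference -> no match (matches: 1)
  'dark' -> in reference (ref count 2, used 1/2) -> match (matches: 2)
  'mouse' -> in reference (ref count 1, used 1/1) -> match (matches: 3)
  'man' -> in reference (ref count 1, used 1/1) -> match (matches: 4)
  'quick' -> not in reference -> no match (matches: 4)
  'man' -> ref count 1 already used up (1/1) -> clipped, no match (matches: 4)
  'reads' -> ref count 1 already used up (1/1) -> clipped, no match (matches: 4)
  'mouse' -> ref count 1 already used up (1/1) -> clipped, no match (matches: 4)
Clipped matches: 4, Candidate length: 9
Precision = 4/9

4/9


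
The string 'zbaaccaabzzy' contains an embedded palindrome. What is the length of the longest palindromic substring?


Scanning 'zbaaccaabzzy' for palindromic substrings.
Substring at positions 0-9: 'zbaaccaabz'.
Check: reverse('zbaaccaabz') = 'zbaaccaabz' -> palindrome confirmed.
Neighbouring characters ('-' / 'z') break symmetry, so it cannot extend further.
No longer palindromic substring exists; longest length = 10

10


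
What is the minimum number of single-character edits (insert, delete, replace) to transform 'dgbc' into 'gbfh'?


Building DP table for s1='dgbc' (len 4) and s2='gbfh' (len 4):
       g  b  f  h
    0  1  2  3  4
  d 1  1  2  3  4
  g 2  1  2  3  4
  b 3  2  1  2  3
  c 4  3  2  2  3
Edit distance = dp[4][4] = 3

3


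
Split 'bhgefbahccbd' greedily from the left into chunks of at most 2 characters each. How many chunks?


'bhgefbahccbd' has 12 characters.
Chunking with max size 2:
  Chunk 1: 'bh' (positions 0-1)
  Chunk 2: 'ge' (positions 2-3)
  Chunk 3: 'fb' (positions 4-5)
  Chunk 4: 'ah' (positions 6-7)
  Chunk 5: 'cc' (positions 8-9)
  Chunk 6: 'bd' (positions 10-11)
Total chunks: ceil(12 / 2) = 6

6


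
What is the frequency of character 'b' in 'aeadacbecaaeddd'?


Scanning 'aeadacbecaaeddd' for 'b':
  Position 6: 'b' -> MATCH (count: 1)
Total occurrences of 'b': 1

1


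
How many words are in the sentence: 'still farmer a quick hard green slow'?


Counting words by splitting on spaces:
  Word 1: 'still'
  Word 2: 'farmer'
  Word 3: 'a'
  Word 4: 'quick'
  Word 5: 'hard'
  Word 6: 'green'
  Word 7: 'slow'
Total words: 7

7


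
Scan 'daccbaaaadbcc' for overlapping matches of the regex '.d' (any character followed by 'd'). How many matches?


Pattern: .d means any character followed by 'd'.
Scanning 'daccbaaaadbcc' position-by-position:
  Pos 0: window 'da' -> no
  Pos 1: window 'ac' -> no
  Pos 2: window 'cc' -> no
  Pos 3: window 'cb' -> no
  Pos 4: window 'ba' -> no
  Pos 5: window 'aa' -> no
  Pos 6: window 'aa' -> no
  Pos 7: window 'aa' -> no
  Pos 8: window 'ad' -> MATCH
  Pos 9: window 'db' -> no
  Pos 10: window 'bc' -> no
  Pos 11: window 'cc' -> no
  Pos 12: window 'c' -> no
Total matches: 1

1


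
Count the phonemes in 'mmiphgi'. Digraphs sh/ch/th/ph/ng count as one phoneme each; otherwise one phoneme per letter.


Parsing 'mmiphgi' greedily, digraphs first:
  'm' -> consonant phoneme (phonemes so far: 1)
  'm' -> consonant phoneme (phonemes so far: 2)
  'i' -> vowel phoneme (phonemes so far: 3)
  'ph' -> digraph (1 consonant phoneme) (phonemes so far: 4)
  'g' -> consonant phoneme (phonemes so far: 5)
  'i' -> vowel phoneme (phonemes so far: 6)
Total phonemes: 6

6


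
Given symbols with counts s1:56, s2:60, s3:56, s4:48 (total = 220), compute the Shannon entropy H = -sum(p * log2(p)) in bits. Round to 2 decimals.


Computing entropy H = -sum(p_i * log2(p_i)):
  s1: p = 56/220 = 0.2545, -p*log2(p) = 0.5025
  s2: p = 60/220 = 0.2727, -p*log2(p) = 0.5112
  s3: p = 56/220 = 0.2545, -p*log2(p) = 0.5025
  s4: p = 48/220 = 0.2182, -p*log2(p) = 0.4792
H = sum of terms = 1.9954
Rounded to 2 decimals: 2.00

2.00


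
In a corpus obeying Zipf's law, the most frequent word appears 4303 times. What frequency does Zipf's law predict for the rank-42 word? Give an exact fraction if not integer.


Zipf's law: freq(rank) = f1 / rank
f1 = 4303, rank = 42
freq = 4303 / 42
GCD(4303, 42) = 1
Simplified: 4303/42

4303/42


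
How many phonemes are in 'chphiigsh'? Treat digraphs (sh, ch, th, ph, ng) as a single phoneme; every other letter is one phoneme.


Parsing 'chphiigsh' greedily, digraphs first:
  'ch' -> digraph (1 consonant phoneme) (phonemes so far: 1)
  'ph' -> digraph (1 consonant phoneme) (phonemes so far: 2)
  'i' -> vowel phoneme (phonemes so far: 3)
  'i' -> vowel phoneme (phonemes so far: 4)
  'g' -> consonant phoneme (phonemes so far: 5)
  'sh' -> digraph (1 consonant phoneme) (phonemes so far: 6)
Total phonemes: 6

6


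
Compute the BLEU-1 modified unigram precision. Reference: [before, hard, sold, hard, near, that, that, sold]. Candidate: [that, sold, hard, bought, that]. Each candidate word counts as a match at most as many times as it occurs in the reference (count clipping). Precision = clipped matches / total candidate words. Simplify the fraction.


Reference word counts: {'before': 1, 'hard': 2, 'near': 1, 'sold': 2, 'that': 2}
Checking each candidate word (with clipping):
  'that' -> in reference (ref count 2, used 1/2) -> match (matches: 1)
  'sold' -> in reference (ref count 2, used 1/2) -> match (matches: 2)
  'hard' -> in reference (ref count 2, used 1/2) -> match (matches: 3)
  'bought' -> not in reference -> no match (matches: 3)
  'that' -> in reference (ref count 2, used 2/2) -> match (matches: 4)
Clipped matches: 4, Candidate length: 5
Precision = 4/5

4/5


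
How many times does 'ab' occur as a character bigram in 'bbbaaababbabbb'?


Scanning 'bbbaaababbabbb' for bigram 'ab':
  Position 0: 'bb' -> no
  Position 1: 'bb' -> no
  Position 2: 'ba' -> no
  Position 3: 'aa' -> no
  Position 4: 'aa' -> no
  Position 5: 'ab' -> MATCH
  Position 6: 'ba' -> no
  Position 7: 'ab' -> MATCH
  Position 8: 'bb' -> no
  Position 9: 'ba' -> no
  Position 10: 'ab' -> MATCH
  Position 11: 'bb' -> no
  Position 12: 'bb' -> no
Total matches: 3

3


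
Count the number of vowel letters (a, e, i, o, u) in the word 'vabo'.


Scanning each character of 'vabo':
  Position 1: 'v' -> consonant (running count: 0)
  Position 2: 'a' -> vowel (running count: 1)
  Position 3: 'b' -> consonant (running count: 1)
  Position 4: 'o' -> vowel (running count: 2)
Total vowels: 2

2


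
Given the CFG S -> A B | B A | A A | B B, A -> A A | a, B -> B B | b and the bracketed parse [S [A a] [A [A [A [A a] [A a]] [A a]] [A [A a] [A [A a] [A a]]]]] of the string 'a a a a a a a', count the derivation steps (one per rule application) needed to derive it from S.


Every bracketed nonterminal node [X ...] in the tree is produced by exactly one rule application.
Reading the tree off as a leftmost derivation:
  Step 1: S  =>  A A   (applied S -> A A)
  Step 2: A A  =>  a A   (applied A -> a)
  Step 3: a A  =>  a A A   (applied A -> A A)
  Step 4: a A A  =>  a A A A   (applied A -> A A)
  Step 5: a A A A  =>  a A A A A   (applied A -> A A)
  Step 6: a A A A A  =>  a a A A A   (applied A -> a)
  Step 7: a a A A A  =>  a a a A A   (applied A -> a)
  Step 8: a a a A A  =>  a a a a A   (applied A -> a)
  Step 9: a a a a A  =>  a a a a A A   (applied A -> A A)
  Step 10: a a a a A A  =>  a a a a a A   (applied A -> a)
  Step 11: a a a a a A  =>  a a a a a A A   (applied A -> A A)
  Step 12: a a a a a A A  =>  a a a a a a A   (applied A -> a)
  Step 13: a a a a a a A  =>  a a a a a a a   (applied A -> a)
Final yield: a a a a a a a
Total rewrite steps: 13

13


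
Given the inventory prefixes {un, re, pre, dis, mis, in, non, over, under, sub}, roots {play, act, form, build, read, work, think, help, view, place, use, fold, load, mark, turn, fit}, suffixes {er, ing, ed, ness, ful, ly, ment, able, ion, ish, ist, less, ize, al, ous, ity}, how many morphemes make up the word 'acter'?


Segmenting 'acter' against the inventory:
  'act' -> root (morpheme 1)
  'er' -> suffix (morpheme 2)
Total morphemes: 2

2


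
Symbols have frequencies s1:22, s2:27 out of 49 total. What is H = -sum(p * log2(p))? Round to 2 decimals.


Computing entropy H = -sum(p_i * log2(p_i)):
  s1: p = 22/49 = 0.4490, -p*log2(p) = 0.5187
  s2: p = 27/49 = 0.5510, -p*log2(p) = 0.4738
H = sum of terms = 0.9925
Rounded to 2 decimals: 0.99

0.99


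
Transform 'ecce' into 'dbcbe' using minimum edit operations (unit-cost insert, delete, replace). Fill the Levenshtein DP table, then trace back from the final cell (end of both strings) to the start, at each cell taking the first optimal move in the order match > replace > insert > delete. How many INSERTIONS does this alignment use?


Edit distance = 3. Backtracking from cell (4, 5) with preference match > replace > insert > delete,
then listing the resulting alignment 'ecce' -> 'dbcbe' left to right:
  Step 1: insert 'd' [insertion #1]
  Step 2: replace e->b
  Step 3: keep 'c'
  Step 4: replace c->b
  Step 5: keep 'e'
Total insertions: 1

1


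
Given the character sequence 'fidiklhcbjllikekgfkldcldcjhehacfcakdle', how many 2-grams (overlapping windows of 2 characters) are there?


String 'fidiklhcbjllikekgfkldcldcjhehacfcakdle' has length L = 38.
Number of overlapping n-grams = L - n + 1
Substituting: 38 - 2 + 1 = 37

37


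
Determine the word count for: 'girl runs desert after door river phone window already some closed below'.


Counting words by splitting on spaces:
  Word 1: 'girl'
  Word 2: 'runs'
  Word 3: 'desert'
  Word 4: 'after'
  Word 5: 'door'
  Word 6: 'river'
  Word 7: 'phone'
  Word 8: 'window'
  Word 9: 'already'
  Word 10: 'some'
  Word 11: 'closed'
  Word 12: 'below'
Total words: 12

12


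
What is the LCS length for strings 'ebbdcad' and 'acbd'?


DP table for LCS of 'ebbdcad' and 'acbd':
       a  c  b  d
    0  0  0  0  0
  e 0  0  0  0  0
  b 0  0  0  1  1
  b 0  0  0  1  1
  d 0  0  0  1  2
  c 0  0  1  1  2
  a 0  1  1  1  2
  d 0  1  1  1  2
LCS: 'bd'
LCS length = 2

2


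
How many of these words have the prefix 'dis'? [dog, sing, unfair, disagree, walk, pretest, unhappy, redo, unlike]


Checking each word for prefix 'dis':
  'dog' -> no (count: 0)
  'sing' -> no (count: 0)
  'unfair' -> no (count: 0)
  'disagree' -> YES, starts with 'dis' (count: 1)
  'walk' -> no (count: 1)
  'pretest' -> no (count: 1)
  'unhappy' -> no (count: 1)
  'redo' -> no (count: 1)
  'unlike' -> no (count: 1)
Total with prefix 'dis': 1

1


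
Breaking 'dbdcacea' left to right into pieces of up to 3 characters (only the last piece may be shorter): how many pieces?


'dbdcacea' has 8 characters.
Chunking with max size 3:
  Chunk 1: 'dbd' (positions 0-2)
  Chunk 2: 'cac' (positions 3-5)
  Chunk 3: 'ea' (positions 6-7)
Total chunks: ceil(8 / 3) = 3

3


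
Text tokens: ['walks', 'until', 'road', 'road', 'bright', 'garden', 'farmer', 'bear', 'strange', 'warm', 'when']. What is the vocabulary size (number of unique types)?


Listing all tokens and tracking unique types:
  Token 1: 'walks' -> NEW (unique so far: 1)
  Token 2: 'until' -> NEW (unique so far: 2)
  Token 3: 'road' -> NEW (unique so far: 3)
  Token 4: 'road' -> duplicate (unique so far: 3)
  Token 5: 'bright' -> NEW (unique so far: 4)
  Token 6: 'garden' -> NEW (unique so far: 5)
  Token 7: 'farmer' -> NEW (unique so far: 6)
  Token 8: 'bear' -> NEW (unique so far: 7)
  Token 9: 'strange' -> NEW (unique so far: 8)
  Token 10: 'warm' -> NEW (unique so far: 9)
  Token 11: 'when' -> NEW (unique so far: 10)
Unique types: ('bear', 'bright', 'farmer', 'garden', 'road', 'strange', 'until', 'walks', 'warm', 'when')
Vocabulary size: 10

10


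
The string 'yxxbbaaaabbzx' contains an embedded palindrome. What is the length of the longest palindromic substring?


Scanning 'yxxbbaaaabbzx' for palindromic substrings.
Substring at positions 3-10: 'bbaaaabb'.
Check: reverse('bbaaaabb') = 'bbaaaabb' -> palindrome confirmed.
Neighbouring characters ('x' / 'z') break symmetry, so it cannot extend further.
No longer palindromic substring exists; longest length = 8

8


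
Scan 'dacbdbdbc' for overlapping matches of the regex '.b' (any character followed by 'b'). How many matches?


Pattern: .b means any character followed by 'b'.
Scanning 'dacbdbdbc' position-by-position:
  Pos 0: window 'da' -> no
  Pos 1: window 'ac' -> no
  Pos 2: window 'cb' -> MATCH
  Pos 3: window 'bd' -> no
  Pos 4: window 'db' -> MATCH
  Pos 5: window 'bd' -> no
  Pos 6: window 'db' -> MATCH
  Pos 7: window 'bc' -> no
  Pos 8: window 'c' -> no
Total matches: 3

3
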